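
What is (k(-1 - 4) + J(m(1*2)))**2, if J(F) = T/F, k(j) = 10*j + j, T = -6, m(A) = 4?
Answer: 12769/4 ≈ 3192.3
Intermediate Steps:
k(j) = 11*j
J(F) = -6/F
(k(-1 - 4) + J(m(1*2)))**2 = (11*(-1 - 4) - 6/4)**2 = (11*(-5) - 6*1/4)**2 = (-55 - 3/2)**2 = (-113/2)**2 = 12769/4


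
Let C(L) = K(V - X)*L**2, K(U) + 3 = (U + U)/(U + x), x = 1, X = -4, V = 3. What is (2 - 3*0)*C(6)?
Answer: -90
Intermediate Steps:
K(U) = -3 + 2*U/(1 + U) (K(U) = -3 + (U + U)/(U + 1) = -3 + (2*U)/(1 + U) = -3 + 2*U/(1 + U))
C(L) = -5*L**2/4 (C(L) = ((-3 - (3 - 1*(-4)))/(1 + (3 - 1*(-4))))*L**2 = ((-3 - (3 + 4))/(1 + (3 + 4)))*L**2 = ((-3 - 1*7)/(1 + 7))*L**2 = ((-3 - 7)/8)*L**2 = ((1/8)*(-10))*L**2 = -5*L**2/4)
(2 - 3*0)*C(6) = (2 - 3*0)*(-5/4*6**2) = (2 + 0)*(-5/4*36) = 2*(-45) = -90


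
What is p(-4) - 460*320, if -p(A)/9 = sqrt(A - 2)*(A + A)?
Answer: -147200 + 72*I*sqrt(6) ≈ -1.472e+5 + 176.36*I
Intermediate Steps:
p(A) = -18*A*sqrt(-2 + A) (p(A) = -9*sqrt(A - 2)*(A + A) = -9*sqrt(-2 + A)*2*A = -18*A*sqrt(-2 + A))
p(-4) - 460*320 = -18*(-4)*sqrt(-2 - 4) - 460*320 = -18*(-4)*sqrt(-6) - 147200 = -18*(-4)*I*sqrt(6) - 147200 = 72*I*sqrt(6) - 147200 = -147200 + 72*I*sqrt(6)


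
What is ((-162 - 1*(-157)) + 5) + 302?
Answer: 302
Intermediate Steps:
((-162 - 1*(-157)) + 5) + 302 = ((-162 + 157) + 5) + 302 = (-5 + 5) + 302 = 0 + 302 = 302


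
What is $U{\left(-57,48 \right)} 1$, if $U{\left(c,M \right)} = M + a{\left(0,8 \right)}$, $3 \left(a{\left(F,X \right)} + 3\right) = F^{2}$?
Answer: $45$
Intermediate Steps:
$a{\left(F,X \right)} = -3 + \frac{F^{2}}{3}$
$U{\left(c,M \right)} = -3 + M$ ($U{\left(c,M \right)} = M - \left(3 - \frac{0^{2}}{3}\right) = M + \left(-3 + \frac{1}{3} \cdot 0\right) = M + \left(-3 + 0\right) = M - 3 = -3 + M$)
$U{\left(-57,48 \right)} 1 = \left(-3 + 48\right) 1 = 45 \cdot 1 = 45$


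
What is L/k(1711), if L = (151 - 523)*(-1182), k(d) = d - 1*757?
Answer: 24428/53 ≈ 460.91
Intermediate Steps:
k(d) = -757 + d (k(d) = d - 757 = -757 + d)
L = 439704 (L = -372*(-1182) = 439704)
L/k(1711) = 439704/(-757 + 1711) = 439704/954 = 439704*(1/954) = 24428/53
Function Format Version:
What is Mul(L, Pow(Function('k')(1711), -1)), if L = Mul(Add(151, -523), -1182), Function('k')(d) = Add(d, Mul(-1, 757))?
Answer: Rational(24428, 53) ≈ 460.91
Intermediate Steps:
Function('k')(d) = Add(-757, d) (Function('k')(d) = Add(d, -757) = Add(-757, d))
L = 439704 (L = Mul(-372, -1182) = 439704)
Mul(L, Pow(Function('k')(1711), -1)) = Mul(439704, Pow(Add(-757, 1711), -1)) = Mul(439704, Pow(954, -1)) = Mul(439704, Rational(1, 954)) = Rational(24428, 53)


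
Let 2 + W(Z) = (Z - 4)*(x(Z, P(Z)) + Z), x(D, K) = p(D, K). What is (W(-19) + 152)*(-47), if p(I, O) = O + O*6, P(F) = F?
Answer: -171362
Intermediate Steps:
p(I, O) = 7*O (p(I, O) = O + 6*O = 7*O)
x(D, K) = 7*K
W(Z) = -2 + 8*Z*(-4 + Z) (W(Z) = -2 + (Z - 4)*(7*Z + Z) = -2 + (-4 + Z)*(8*Z) = -2 + 8*Z*(-4 + Z))
(W(-19) + 152)*(-47) = ((-2 - 32*(-19) + 8*(-19)**2) + 152)*(-47) = ((-2 + 608 + 8*361) + 152)*(-47) = ((-2 + 608 + 2888) + 152)*(-47) = (3494 + 152)*(-47) = 3646*(-47) = -171362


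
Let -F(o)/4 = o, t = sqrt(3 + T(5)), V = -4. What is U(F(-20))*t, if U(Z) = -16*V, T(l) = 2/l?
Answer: 64*sqrt(85)/5 ≈ 118.01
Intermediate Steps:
t = sqrt(85)/5 (t = sqrt(3 + 2/5) = sqrt(17/5) = sqrt(85)/5 ≈ 1.8439)
F(o) = -4*o
U(Z) = 64 (U(Z) = -16*(-4) = 64)
U(F(-20))*t = 64*(sqrt(85)/5) = 64*sqrt(85)/5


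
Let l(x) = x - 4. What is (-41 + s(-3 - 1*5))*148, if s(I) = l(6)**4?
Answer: -3700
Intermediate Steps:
l(x) = -4 + x
s(I) = 16 (s(I) = (-4 + 6)**4 = 2**4 = 16)
(-41 + s(-3 - 1*5))*148 = (-41 + 16)*148 = -25*148 = -3700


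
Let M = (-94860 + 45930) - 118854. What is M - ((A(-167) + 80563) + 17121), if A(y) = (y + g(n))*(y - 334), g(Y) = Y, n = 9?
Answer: -344626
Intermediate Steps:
A(y) = (-334 + y)*(9 + y) (A(y) = (y + 9)*(y - 334) = (9 + y)*(-334 + y) = (-334 + y)*(9 + y))
M = -167784 (M = -48930 - 118854 = -167784)
M - ((A(-167) + 80563) + 17121) = -167784 - (((-3006 + (-167)² - 325*(-167)) + 80563) + 17121) = -167784 - (((-3006 + 27889 + 54275) + 80563) + 17121) = -167784 - ((79158 + 80563) + 17121) = -167784 - (159721 + 17121) = -167784 - 1*176842 = -167784 - 176842 = -344626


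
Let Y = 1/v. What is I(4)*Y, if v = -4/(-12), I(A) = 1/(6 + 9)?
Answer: 1/5 ≈ 0.20000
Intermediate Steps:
I(A) = 1/15
v = 1/3 (v = -4*(-1/12) = 1/3 ≈ 0.33333)
Y = 3 (Y = 1/(1/3) = 3)
I(4)*Y = (1/15)*3 = 1/5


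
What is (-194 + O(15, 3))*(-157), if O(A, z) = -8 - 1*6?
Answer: 32656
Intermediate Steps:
O(A, z) = -14 (O(A, z) = -8 - 6 = -14)
(-194 + O(15, 3))*(-157) = (-194 - 14)*(-157) = -208*(-157) = 32656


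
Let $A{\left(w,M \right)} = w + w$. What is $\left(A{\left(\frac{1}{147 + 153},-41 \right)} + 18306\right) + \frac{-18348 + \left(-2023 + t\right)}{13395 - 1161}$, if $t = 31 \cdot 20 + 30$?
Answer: $\frac{933066519}{50975} \approx 18304.0$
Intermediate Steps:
$t = 650$ ($t = 620 + 30 = 650$)
$A{\left(w,M \right)} = 2 w$
$\left(A{\left(\frac{1}{147 + 153},-41 \right)} + 18306\right) + \frac{-18348 + \left(-2023 + t\right)}{13395 - 1161} = \left(\frac{2}{147 + 153} + 18306\right) + \frac{-18348 + \left(-2023 + 650\right)}{13395 - 1161} = \left(\frac{2}{300} + 18306\right) + \frac{-18348 - 1373}{12234} = \left(2 \cdot \frac{1}{300} + 18306\right) - \frac{19721}{12234} = \left(\frac{1}{150} + 18306\right) - \frac{19721}{12234} = \frac{2745901}{150} - \frac{19721}{12234} = \frac{933066519}{50975}$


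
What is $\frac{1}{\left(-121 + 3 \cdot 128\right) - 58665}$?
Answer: $- \frac{1}{58402} \approx -1.7123 \cdot 10^{-5}$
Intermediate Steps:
$\frac{1}{\left(-121 + 3 \cdot 128\right) - 58665} = \frac{1}{\left(-121 + 384\right) - 58665} = \frac{1}{263 - 58665} = \frac{1}{-58402} = - \frac{1}{58402}$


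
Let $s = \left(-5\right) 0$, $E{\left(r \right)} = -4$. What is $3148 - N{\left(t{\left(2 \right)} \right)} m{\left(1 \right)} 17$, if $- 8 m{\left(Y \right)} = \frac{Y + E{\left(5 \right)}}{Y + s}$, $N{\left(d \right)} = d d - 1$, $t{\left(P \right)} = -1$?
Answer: $3148$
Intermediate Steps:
$N{\left(d \right)} = -1 + d^{2}$ ($N{\left(d \right)} = d^{2} - 1 = -1 + d^{2}$)
$s = 0$
$m{\left(Y \right)} = - \frac{-4 + Y}{8 Y}$ ($m{\left(Y \right)} = - \frac{\left(Y - 4\right) \frac{1}{Y + 0}}{8} = - \frac{\left(-4 + Y\right) \frac{1}{Y}}{8} = - \frac{\frac{1}{Y} \left(-4 + Y\right)}{8} = - \frac{-4 + Y}{8 Y}$)
$3148 - N{\left(t{\left(2 \right)} \right)} m{\left(1 \right)} 17 = 3148 - \left(-1 + \left(-1\right)^{2}\right) \frac{4 - 1}{8 \cdot 1} \cdot 17 = 3148 - \left(-1 + 1\right) \frac{1}{8} \cdot 1 \left(4 - 1\right) 17 = 3148 - 0 \cdot \frac{1}{8} \cdot 1 \cdot 3 \cdot 17 = 3148 - 0 \cdot \frac{3}{8} \cdot 17 = 3148 - 0 \cdot 17 = 3148 - 0 = 3148 + 0 = 3148$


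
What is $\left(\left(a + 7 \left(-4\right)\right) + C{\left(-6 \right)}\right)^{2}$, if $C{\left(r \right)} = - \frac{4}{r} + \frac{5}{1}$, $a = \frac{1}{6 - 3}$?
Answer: $484$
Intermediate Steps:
$a = \frac{1}{3} \approx 0.33333$
$C{\left(r \right)} = 5 - \frac{4}{r}$ ($C{\left(r \right)} = - \frac{4}{r} + 5 \cdot 1 = - \frac{4}{r} + 5 = 5 - \frac{4}{r}$)
$\left(\left(a + 7 \left(-4\right)\right) + C{\left(-6 \right)}\right)^{2} = \left(\left(\frac{1}{3} + 7 \left(-4\right)\right) + \left(5 - \frac{4}{-6}\right)\right)^{2} = \left(\left(\frac{1}{3} - 28\right) + \left(5 - - \frac{2}{3}\right)\right)^{2} = \left(- \frac{83}{3} + \left(5 + \frac{2}{3}\right)\right)^{2} = \left(- \frac{83}{3} + \frac{17}{3}\right)^{2} = \left(-22\right)^{2} = 484$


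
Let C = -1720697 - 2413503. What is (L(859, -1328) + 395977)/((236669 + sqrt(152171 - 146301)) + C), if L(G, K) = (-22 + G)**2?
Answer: -4273822027926/15190747890091 - 1096546*sqrt(5870)/15190747890091 ≈ -0.28135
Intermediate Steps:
C = -4134200
(L(859, -1328) + 395977)/((236669 + sqrt(152171 - 146301)) + C) = ((-22 + 859)**2 + 395977)/((236669 + sqrt(152171 - 146301)) - 4134200) = (837**2 + 395977)/((236669 + sqrt(5870)) - 4134200) = (700569 + 395977)/(-3897531 + sqrt(5870)) = 1096546/(-3897531 + sqrt(5870))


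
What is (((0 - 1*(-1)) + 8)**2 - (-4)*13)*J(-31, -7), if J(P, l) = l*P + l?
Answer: 27930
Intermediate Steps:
J(P, l) = l + P*l (J(P, l) = P*l + l = l + P*l)
(((0 - 1*(-1)) + 8)**2 - (-4)*13)*J(-31, -7) = (((0 - 1*(-1)) + 8)**2 - (-4)*13)*(-7*(1 - 31)) = (((0 + 1) + 8)**2 - 1*(-52))*(-7*(-30)) = ((1 + 8)**2 + 52)*210 = (9**2 + 52)*210 = (81 + 52)*210 = 133*210 = 27930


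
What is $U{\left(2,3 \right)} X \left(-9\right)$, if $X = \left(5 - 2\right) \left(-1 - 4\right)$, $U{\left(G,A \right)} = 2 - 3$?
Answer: $-135$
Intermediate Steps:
$U{\left(G,A \right)} = -1$
$X = -15$ ($X = \left(5 - 2\right) \left(-5\right) = 3 \left(-5\right) = -15$)
$U{\left(2,3 \right)} X \left(-9\right) = \left(-1\right) \left(-15\right) \left(-9\right) = 15 \left(-9\right) = -135$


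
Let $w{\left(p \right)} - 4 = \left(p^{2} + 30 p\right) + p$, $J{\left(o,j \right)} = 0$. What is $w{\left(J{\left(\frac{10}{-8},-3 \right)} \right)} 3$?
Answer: $12$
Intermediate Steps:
$w{\left(p \right)} = 4 + p^{2} + 31 p$ ($w{\left(p \right)} = 4 + \left(\left(p^{2} + 30 p\right) + p\right) = 4 + \left(p^{2} + 31 p\right) = 4 + p^{2} + 31 p$)
$w{\left(J{\left(\frac{10}{-8},-3 \right)} \right)} 3 = \left(4 + 0^{2} + 31 \cdot 0\right) 3 = \left(4 + 0 + 0\right) 3 = 4 \cdot 3 = 12$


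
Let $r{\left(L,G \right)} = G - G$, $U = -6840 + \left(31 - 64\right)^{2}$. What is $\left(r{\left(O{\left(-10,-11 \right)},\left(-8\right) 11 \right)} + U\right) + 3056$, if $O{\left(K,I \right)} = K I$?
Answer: $-2695$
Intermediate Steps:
$O{\left(K,I \right)} = I K$
$U = -5751$ ($U = -6840 + \left(-33\right)^{2} = -6840 + 1089 = -5751$)
$r{\left(L,G \right)} = 0$
$\left(r{\left(O{\left(-10,-11 \right)},\left(-8\right) 11 \right)} + U\right) + 3056 = \left(0 - 5751\right) + 3056 = -5751 + 3056 = -2695$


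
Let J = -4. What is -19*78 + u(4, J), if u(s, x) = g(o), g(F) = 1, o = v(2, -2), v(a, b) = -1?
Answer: -1481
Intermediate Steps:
o = -1
u(s, x) = 1
-19*78 + u(4, J) = -19*78 + 1 = -1482 + 1 = -1481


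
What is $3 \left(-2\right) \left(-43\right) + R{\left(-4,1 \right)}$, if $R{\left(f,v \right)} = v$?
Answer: $259$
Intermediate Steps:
$3 \left(-2\right) \left(-43\right) + R{\left(-4,1 \right)} = 3 \left(-2\right) \left(-43\right) + 1 = \left(-6\right) \left(-43\right) + 1 = 258 + 1 = 259$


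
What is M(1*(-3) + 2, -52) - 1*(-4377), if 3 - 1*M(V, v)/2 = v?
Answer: 4487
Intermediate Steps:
M(V, v) = 6 - 2*v
M(1*(-3) + 2, -52) - 1*(-4377) = (6 - 2*(-52)) - 1*(-4377) = (6 + 104) + 4377 = 110 + 4377 = 4487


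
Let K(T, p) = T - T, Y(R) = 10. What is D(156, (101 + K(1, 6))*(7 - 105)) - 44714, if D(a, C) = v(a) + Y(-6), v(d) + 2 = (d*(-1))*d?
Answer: -69042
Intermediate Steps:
K(T, p) = 0
v(d) = -2 - d² (v(d) = -2 + (d*(-1))*d = -2 + (-d)*d = -2 - d²)
D(a, C) = 8 - a² (D(a, C) = (-2 - a²) + 10 = 8 - a²)
D(156, (101 + K(1, 6))*(7 - 105)) - 44714 = (8 - 1*156²) - 44714 = (8 - 1*24336) - 44714 = (8 - 24336) - 44714 = -24328 - 44714 = -69042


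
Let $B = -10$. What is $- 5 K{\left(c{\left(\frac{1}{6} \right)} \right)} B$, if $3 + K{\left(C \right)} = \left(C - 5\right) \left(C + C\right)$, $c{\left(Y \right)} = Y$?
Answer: $- \frac{2075}{9} \approx -230.56$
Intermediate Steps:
$K{\left(C \right)} = -3 + 2 C \left(-5 + C\right)$ ($K{\left(C \right)} = -3 + \left(C - 5\right) \left(C + C\right) = -3 + \left(-5 + C\right) 2 C = -3 + 2 C \left(-5 + C\right)$)
$- 5 K{\left(c{\left(\frac{1}{6} \right)} \right)} B = - 5 \left(-3 - \frac{10}{6} + 2 \left(\frac{1}{6}\right)^{2}\right) \left(-10\right) = - 5 \left(-3 - \frac{5}{3} + \frac{2}{36}\right) \left(-10\right) = - 5 \left(-3 - \frac{5}{3} + 2 \cdot \frac{1}{36}\right) \left(-10\right) = - 5 \left(-3 - \frac{5}{3} + \frac{1}{18}\right) \left(-10\right) = \left(-5\right) \left(- \frac{83}{18}\right) \left(-10\right) = \frac{415}{18} \left(-10\right) = - \frac{2075}{9}$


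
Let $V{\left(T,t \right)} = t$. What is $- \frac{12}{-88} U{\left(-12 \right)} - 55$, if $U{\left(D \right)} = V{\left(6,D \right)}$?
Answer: $- \frac{623}{11} \approx -56.636$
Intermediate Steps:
$U{\left(D \right)} = D$
$- \frac{12}{-88} U{\left(-12 \right)} - 55 = - \frac{12}{-88} \left(-12\right) - 55 = \left(-12\right) \left(- \frac{1}{88}\right) \left(-12\right) - 55 = \frac{3}{22} \left(-12\right) - 55 = - \frac{18}{11} - 55 = - \frac{623}{11}$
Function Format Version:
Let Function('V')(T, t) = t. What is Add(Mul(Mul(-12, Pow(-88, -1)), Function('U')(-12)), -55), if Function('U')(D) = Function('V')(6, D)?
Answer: Rational(-623, 11) ≈ -56.636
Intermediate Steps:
Function('U')(D) = D
Add(Mul(Mul(-12, Pow(-88, -1)), Function('U')(-12)), -55) = Add(Mul(Mul(-12, Pow(-88, -1)), -12), -55) = Add(Mul(Mul(-12, Rational(-1, 88)), -12), -55) = Add(Mul(Rational(3, 22), -12), -55) = Add(Rational(-18, 11), -55) = Rational(-623, 11)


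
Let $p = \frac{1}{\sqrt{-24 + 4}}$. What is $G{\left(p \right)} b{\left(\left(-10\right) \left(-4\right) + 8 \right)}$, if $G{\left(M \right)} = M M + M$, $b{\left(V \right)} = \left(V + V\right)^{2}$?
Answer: $- \frac{2304}{5} - \frac{4608 i \sqrt{5}}{5} \approx -460.8 - 2060.8 i$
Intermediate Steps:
$b{\left(V \right)} = 4 V^{2}$ ($b{\left(V \right)} = \left(2 V\right)^{2} = 4 V^{2}$)
$p = - \frac{i \sqrt{5}}{10}$ ($p = \frac{1}{\sqrt{-20}} = \frac{1}{2 i \sqrt{5}} = - \frac{i \sqrt{5}}{10} \approx - 0.22361 i$)
$G{\left(M \right)} = M + M^{2}$ ($G{\left(M \right)} = M^{2} + M = M + M^{2}$)
$G{\left(p \right)} b{\left(\left(-10\right) \left(-4\right) + 8 \right)} = - \frac{i \sqrt{5}}{10} \left(1 - \frac{i \sqrt{5}}{10}\right) 4 \left(\left(-10\right) \left(-4\right) + 8\right)^{2} = - \frac{i \sqrt{5} \left(1 - \frac{i \sqrt{5}}{10}\right)}{10} \cdot 4 \left(40 + 8\right)^{2} = - \frac{i \sqrt{5} \left(1 - \frac{i \sqrt{5}}{10}\right)}{10} \cdot 4 \cdot 48^{2} = - \frac{i \sqrt{5} \left(1 - \frac{i \sqrt{5}}{10}\right)}{10} \cdot 4 \cdot 2304 = - \frac{i \sqrt{5} \left(1 - \frac{i \sqrt{5}}{10}\right)}{10} \cdot 9216 = - \frac{4608 i \sqrt{5} \left(1 - \frac{i \sqrt{5}}{10}\right)}{5}$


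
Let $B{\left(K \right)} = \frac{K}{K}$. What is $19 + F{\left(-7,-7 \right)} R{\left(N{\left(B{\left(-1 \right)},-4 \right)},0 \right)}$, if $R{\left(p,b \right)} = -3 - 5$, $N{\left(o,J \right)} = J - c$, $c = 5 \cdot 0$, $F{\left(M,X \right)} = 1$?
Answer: $11$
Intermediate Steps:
$c = 0$
$B{\left(K \right)} = 1$
$N{\left(o,J \right)} = J$ ($N{\left(o,J \right)} = J - 0 = J + 0 = J$)
$R{\left(p,b \right)} = -8$
$19 + F{\left(-7,-7 \right)} R{\left(N{\left(B{\left(-1 \right)},-4 \right)},0 \right)} = 19 + 1 \left(-8\right) = 19 - 8 = 11$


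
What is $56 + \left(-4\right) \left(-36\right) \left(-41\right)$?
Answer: $-5848$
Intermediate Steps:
$56 + \left(-4\right) \left(-36\right) \left(-41\right) = 56 + 144 \left(-41\right) = 56 - 5904 = -5848$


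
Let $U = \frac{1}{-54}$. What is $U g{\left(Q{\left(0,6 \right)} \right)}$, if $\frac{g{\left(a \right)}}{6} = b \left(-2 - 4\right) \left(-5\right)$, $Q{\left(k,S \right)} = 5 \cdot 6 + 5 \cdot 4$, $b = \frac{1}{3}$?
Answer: $- \frac{10}{9} \approx -1.1111$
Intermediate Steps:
$b = \frac{1}{3} \approx 0.33333$
$U = - \frac{1}{54} \approx -0.018519$
$Q{\left(k,S \right)} = 50$ ($Q{\left(k,S \right)} = 30 + 20 = 50$)
$g{\left(a \right)} = 60$ ($g{\left(a \right)} = 6 \frac{\left(-2 - 4\right) \left(-5\right)}{3} = 6 \frac{\left(-6\right) \left(-5\right)}{3} = 6 \cdot \frac{1}{3} \cdot 30 = 6 \cdot 10 = 60$)
$U g{\left(Q{\left(0,6 \right)} \right)} = \left(- \frac{1}{54}\right) 60 = - \frac{10}{9}$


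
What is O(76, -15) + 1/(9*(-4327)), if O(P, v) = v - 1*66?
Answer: -3154384/38943 ≈ -81.000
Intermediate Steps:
O(P, v) = -66 + v (O(P, v) = v - 66 = -66 + v)
O(76, -15) + 1/(9*(-4327)) = (-66 - 15) + 1/(9*(-4327)) = -81 + 1/(-38943) = -81 - 1/38943 = -3154384/38943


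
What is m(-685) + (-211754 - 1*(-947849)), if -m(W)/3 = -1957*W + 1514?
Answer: -3290082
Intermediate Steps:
m(W) = -4542 + 5871*W (m(W) = -3*(-1957*W + 1514) = -3*(1514 - 1957*W) = -4542 + 5871*W)
m(-685) + (-211754 - 1*(-947849)) = (-4542 + 5871*(-685)) + (-211754 - 1*(-947849)) = (-4542 - 4021635) + (-211754 + 947849) = -4026177 + 736095 = -3290082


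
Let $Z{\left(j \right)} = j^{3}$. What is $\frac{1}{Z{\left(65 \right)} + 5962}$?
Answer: $\frac{1}{280587} \approx 3.564 \cdot 10^{-6}$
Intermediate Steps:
$\frac{1}{Z{\left(65 \right)} + 5962} = \frac{1}{65^{3} + 5962} = \frac{1}{274625 + 5962} = \frac{1}{280587}$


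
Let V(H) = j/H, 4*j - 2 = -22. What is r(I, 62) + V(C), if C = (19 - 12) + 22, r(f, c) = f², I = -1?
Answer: 24/29 ≈ 0.82759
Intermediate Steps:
C = 29 (C = 7 + 22 = 29)
j = -5 (j = ½ + (¼)*(-22) = ½ - 11/2 = -5)
V(H) = -5/H
r(I, 62) + V(C) = (-1)² - 5/29 = 1 - 5*1/29 = 1 - 5/29 = 24/29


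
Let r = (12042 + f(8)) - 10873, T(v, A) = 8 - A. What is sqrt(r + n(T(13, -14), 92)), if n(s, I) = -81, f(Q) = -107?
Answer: 3*sqrt(109) ≈ 31.321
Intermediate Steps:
r = 1062 (r = (12042 - 107) - 10873 = 11935 - 10873 = 1062)
sqrt(r + n(T(13, -14), 92)) = sqrt(1062 - 81) = sqrt(981) = 3*sqrt(109)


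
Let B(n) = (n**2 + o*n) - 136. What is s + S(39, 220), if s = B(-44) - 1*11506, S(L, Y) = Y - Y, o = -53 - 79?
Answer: -3898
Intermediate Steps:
o = -132
S(L, Y) = 0
B(n) = -136 + n**2 - 132*n (B(n) = (n**2 - 132*n) - 136 = -136 + n**2 - 132*n)
s = -3898 (s = (-136 + (-44)**2 - 132*(-44)) - 1*11506 = (-136 + 1936 + 5808) - 11506 = 7608 - 11506 = -3898)
s + S(39, 220) = -3898 + 0 = -3898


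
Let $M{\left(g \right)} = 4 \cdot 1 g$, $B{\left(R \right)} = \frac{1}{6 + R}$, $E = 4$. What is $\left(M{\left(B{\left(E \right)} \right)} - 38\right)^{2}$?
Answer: $\frac{35344}{25} \approx 1413.8$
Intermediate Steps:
$M{\left(g \right)} = 4 g$
$\left(M{\left(B{\left(E \right)} \right)} - 38\right)^{2} = \left(\frac{4}{6 + 4} - 38\right)^{2} = \left(\frac{4}{10} - 38\right)^{2} = \left(4 \cdot \frac{1}{10} - 38\right)^{2} = \left(\frac{2}{5} - 38\right)^{2} = \left(- \frac{188}{5}\right)^{2} = \frac{35344}{25}$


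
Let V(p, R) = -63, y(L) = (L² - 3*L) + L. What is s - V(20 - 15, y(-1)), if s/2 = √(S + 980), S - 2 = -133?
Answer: 63 + 2*√849 ≈ 121.28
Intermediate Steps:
S = -131 (S = 2 - 133 = -131)
s = 2*√849 (s = 2*√(-131 + 980) = 2*√849 ≈ 58.275)
y(L) = L² - 2*L
s - V(20 - 15, y(-1)) = 2*√849 - 1*(-63) = 2*√849 + 63 = 63 + 2*√849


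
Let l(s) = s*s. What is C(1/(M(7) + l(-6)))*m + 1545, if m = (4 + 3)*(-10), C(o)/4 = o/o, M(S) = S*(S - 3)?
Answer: 1265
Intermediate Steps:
M(S) = S*(-3 + S)
l(s) = s**2
C(o) = 4 (C(o) = 4*(o/o) = 4*1 = 4)
m = -70 (m = 7*(-10) = -70)
C(1/(M(7) + l(-6)))*m + 1545 = 4*(-70) + 1545 = -280 + 1545 = 1265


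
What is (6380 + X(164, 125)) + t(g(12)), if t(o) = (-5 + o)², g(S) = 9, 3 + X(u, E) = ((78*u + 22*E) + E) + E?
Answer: 22185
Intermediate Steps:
X(u, E) = -3 + 24*E + 78*u (X(u, E) = -3 + (((78*u + 22*E) + E) + E) = -3 + (((22*E + 78*u) + E) + E) = -3 + ((23*E + 78*u) + E) = -3 + (24*E + 78*u) = -3 + 24*E + 78*u)
(6380 + X(164, 125)) + t(g(12)) = (6380 + (-3 + 24*125 + 78*164)) + (-5 + 9)² = (6380 + (-3 + 3000 + 12792)) + 4² = (6380 + 15789) + 16 = 22169 + 16 = 22185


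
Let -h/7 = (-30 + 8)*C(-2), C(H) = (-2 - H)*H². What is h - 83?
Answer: -83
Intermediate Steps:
C(H) = H²*(-2 - H)
h = 0 (h = -7*(-30 + 8)*(-2)²*(-2 - 1*(-2)) = -(-154)*4*(-2 + 2) = -(-154)*4*0 = -(-154)*0 = -7*0 = 0)
h - 83 = 0 - 83 = -83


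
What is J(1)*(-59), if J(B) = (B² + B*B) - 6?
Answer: 236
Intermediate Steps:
J(B) = -6 + 2*B² (J(B) = (B² + B²) - 6 = 2*B² - 6 = -6 + 2*B²)
J(1)*(-59) = (-6 + 2*1²)*(-59) = (-6 + 2*1)*(-59) = (-6 + 2)*(-59) = -4*(-59) = 236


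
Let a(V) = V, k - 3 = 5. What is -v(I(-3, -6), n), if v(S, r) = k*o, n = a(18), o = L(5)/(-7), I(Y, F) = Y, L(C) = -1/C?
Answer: -8/35 ≈ -0.22857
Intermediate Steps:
k = 8 (k = 3 + 5 = 8)
o = 1/35 (o = -1/5/(-7) = -1*⅕*(-⅐) = -⅕*(-⅐) = 1/35 ≈ 0.028571)
n = 18
v(S, r) = 8/35 (v(S, r) = 8*(1/35) = 8/35)
-v(I(-3, -6), n) = -1*8/35 = -8/35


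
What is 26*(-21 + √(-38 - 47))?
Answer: -546 + 26*I*√85 ≈ -546.0 + 239.71*I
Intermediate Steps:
26*(-21 + √(-38 - 47)) = 26*(-21 + √(-85)) = 26*(-21 + I*√85) = -546 + 26*I*√85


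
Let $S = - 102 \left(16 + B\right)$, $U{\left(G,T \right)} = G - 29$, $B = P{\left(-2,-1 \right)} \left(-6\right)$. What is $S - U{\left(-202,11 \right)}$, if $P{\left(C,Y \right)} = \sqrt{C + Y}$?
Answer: $-1401 + 612 i \sqrt{3} \approx -1401.0 + 1060.0 i$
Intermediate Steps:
$B = - 6 i \sqrt{3}$ ($B = \sqrt{-2 - 1} \left(-6\right) = \sqrt{-3} \left(-6\right) = i \sqrt{3} \left(-6\right) = - 6 i \sqrt{3} \approx - 10.392 i$)
$U{\left(G,T \right)} = -29 + G$
$S = -1632 + 612 i \sqrt{3}$ ($S = - 102 \left(16 - 6 i \sqrt{3}\right) = -1632 + 612 i \sqrt{3} \approx -1632.0 + 1060.0 i$)
$S - U{\left(-202,11 \right)} = \left(-1632 + 612 i \sqrt{3}\right) - \left(-29 - 202\right) = \left(-1632 + 612 i \sqrt{3}\right) - -231 = \left(-1632 + 612 i \sqrt{3}\right) + 231 = -1401 + 612 i \sqrt{3}$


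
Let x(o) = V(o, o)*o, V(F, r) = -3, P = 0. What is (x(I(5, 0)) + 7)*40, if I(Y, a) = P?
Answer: 280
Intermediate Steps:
I(Y, a) = 0
x(o) = -3*o
(x(I(5, 0)) + 7)*40 = (-3*0 + 7)*40 = (0 + 7)*40 = 7*40 = 280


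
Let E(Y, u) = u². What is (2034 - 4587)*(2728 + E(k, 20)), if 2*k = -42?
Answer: -7985784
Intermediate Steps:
k = -21 (k = (½)*(-42) = -21)
(2034 - 4587)*(2728 + E(k, 20)) = (2034 - 4587)*(2728 + 20²) = -2553*(2728 + 400) = -2553*3128 = -7985784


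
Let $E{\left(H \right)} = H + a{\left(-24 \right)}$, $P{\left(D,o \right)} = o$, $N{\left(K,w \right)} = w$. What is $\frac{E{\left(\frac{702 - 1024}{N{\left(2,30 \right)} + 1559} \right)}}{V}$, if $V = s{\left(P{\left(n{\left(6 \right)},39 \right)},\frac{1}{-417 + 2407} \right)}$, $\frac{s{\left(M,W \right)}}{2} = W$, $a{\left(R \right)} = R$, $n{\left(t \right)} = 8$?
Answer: $- \frac{5466530}{227} \approx -24082.0$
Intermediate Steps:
$s{\left(M,W \right)} = 2 W$
$V = \frac{1}{995}$ ($V = \frac{2}{-417 + 2407} = \frac{2}{1990} = 2 \cdot \frac{1}{1990} = \frac{1}{995} \approx 0.001005$)
$E{\left(H \right)} = -24 + H$ ($E{\left(H \right)} = H - 24 = -24 + H$)
$\frac{E{\left(\frac{702 - 1024}{N{\left(2,30 \right)} + 1559} \right)}}{V} = \left(-24 + \frac{702 - 1024}{30 + 1559}\right) \frac{1}{\frac{1}{995}} = \left(-24 - \frac{322}{1589}\right) 995 = \left(-24 - \frac{46}{227}\right) 995 = \left(- \frac{5494}{227}\right) 995 = - \frac{5466530}{227}$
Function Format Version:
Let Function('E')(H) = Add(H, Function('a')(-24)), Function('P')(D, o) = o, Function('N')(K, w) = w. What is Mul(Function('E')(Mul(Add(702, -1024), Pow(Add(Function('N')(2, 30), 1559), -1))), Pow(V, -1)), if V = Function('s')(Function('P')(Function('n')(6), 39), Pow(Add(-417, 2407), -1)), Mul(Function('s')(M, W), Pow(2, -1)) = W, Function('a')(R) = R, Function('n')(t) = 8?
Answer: Rational(-5466530, 227) ≈ -24082.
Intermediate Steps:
Function('s')(M, W) = Mul(2, W)
V = Rational(1, 995) (V = Mul(2, Pow(Add(-417, 2407), -1)) = Mul(2, Pow(1990, -1)) = Mul(2, Rational(1, 1990)) = Rational(1, 995) ≈ 0.0010050)
Function('E')(H) = Add(-24, H) (Function('E')(H) = Add(H, -24) = Add(-24, H))
Mul(Function('E')(Mul(Add(702, -1024), Pow(Add(Function('N')(2, 30), 1559), -1))), Pow(V, -1)) = Mul(Add(-24, Mul(Add(702, -1024), Pow(Add(30, 1559), -1))), Pow(Rational(1, 995), -1)) = Mul(Add(-24, Mul(-322, Pow(1589, -1))), 995) = Mul(Add(-24, Mul(-322, Rational(1, 1589))), 995) = Mul(Add(-24, Rational(-46, 227)), 995) = Mul(Rational(-5494, 227), 995) = Rational(-5466530, 227)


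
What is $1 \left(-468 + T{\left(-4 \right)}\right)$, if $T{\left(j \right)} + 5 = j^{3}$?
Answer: $-537$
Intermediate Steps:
$T{\left(j \right)} = -5 + j^{3}$
$1 \left(-468 + T{\left(-4 \right)}\right) = 1 \left(-468 + \left(-5 + \left(-4\right)^{3}\right)\right) = 1 \left(-468 - 69\right) = 1 \left(-537\right) = -537$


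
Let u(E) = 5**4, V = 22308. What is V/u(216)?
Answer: 22308/625 ≈ 35.693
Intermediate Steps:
u(E) = 625
V/u(216) = 22308/625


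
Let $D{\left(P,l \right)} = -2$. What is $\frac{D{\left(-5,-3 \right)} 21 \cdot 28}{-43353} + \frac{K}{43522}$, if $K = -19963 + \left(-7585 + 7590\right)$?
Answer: $- \frac{135676217}{314468211} \approx -0.43145$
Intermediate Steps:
$K = -19958$ ($K = -19963 + 5 = -19958$)
$\frac{D{\left(-5,-3 \right)} 21 \cdot 28}{-43353} + \frac{K}{43522} = \frac{\left(-2\right) 21 \cdot 28}{-43353} - \frac{19958}{43522} = \left(-42\right) 28 \left(- \frac{1}{43353}\right) - \frac{9979}{21761} = \left(-1176\right) \left(- \frac{1}{43353}\right) - \frac{9979}{21761} = \frac{392}{14451} - \frac{9979}{21761} = - \frac{135676217}{314468211}$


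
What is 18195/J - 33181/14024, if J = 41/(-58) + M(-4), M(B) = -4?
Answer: -4936241951/1276184 ≈ -3868.0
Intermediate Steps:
J = -273/58 (J = 41/(-58) - 4 = -1/58*41 - 4 = -41/58 - 4 = -273/58 ≈ -4.7069)
18195/J - 33181/14024 = 18195/(-273/58) - 33181/14024 = 18195*(-58/273) - 33181*1/14024 = -351770/91 - 33181/14024 = -4936241951/1276184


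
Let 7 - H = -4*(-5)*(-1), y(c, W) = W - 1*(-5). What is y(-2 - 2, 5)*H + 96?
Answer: 366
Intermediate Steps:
y(c, W) = 5 + W (y(c, W) = W + 5 = 5 + W)
H = 27 (H = 7 - (-4*(-5))*(-1) = 7 - 20*(-1) = 7 - 1*(-20) = 7 + 20 = 27)
y(-2 - 2, 5)*H + 96 = (5 + 5)*27 + 96 = 10*27 + 96 = 270 + 96 = 366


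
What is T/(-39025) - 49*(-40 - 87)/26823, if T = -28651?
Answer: 144479764/149538225 ≈ 0.96617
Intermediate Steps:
T/(-39025) - 49*(-40 - 87)/26823 = -28651/(-39025) - 49*(-40 - 87)/26823 = -28651*(-1/39025) - 49*(-127)*(1/26823) = 4093/5575 + 6223*(1/26823) = 4093/5575 + 6223/26823 = 144479764/149538225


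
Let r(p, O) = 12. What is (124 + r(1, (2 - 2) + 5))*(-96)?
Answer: -13056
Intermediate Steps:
(124 + r(1, (2 - 2) + 5))*(-96) = (124 + 12)*(-96) = 136*(-96) = -13056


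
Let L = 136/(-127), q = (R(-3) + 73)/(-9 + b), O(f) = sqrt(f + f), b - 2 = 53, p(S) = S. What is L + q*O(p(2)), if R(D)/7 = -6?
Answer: 809/2921 ≈ 0.27696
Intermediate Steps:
b = 55 (b = 2 + 53 = 55)
R(D) = -42 (R(D) = 7*(-6) = -42)
O(f) = sqrt(2)*sqrt(f) (O(f) = sqrt(2*f) = sqrt(2)*sqrt(f))
q = 31/46 (q = (-42 + 73)/(-9 + 55) = 31/46 ≈ 0.67391)
L = -136/127 (L = 136*(-1/127) = -136/127 ≈ -1.0709)
L + q*O(p(2)) = -136/127 + 31*(sqrt(2)*sqrt(2))/46 = -136/127 + (31/46)*2 = -136/127 + 31/23 = 809/2921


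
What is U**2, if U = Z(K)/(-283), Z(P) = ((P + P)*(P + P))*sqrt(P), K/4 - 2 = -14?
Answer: -4076863488/80089 ≈ -50904.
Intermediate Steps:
K = -48 (K = 8 + 4*(-14) = 8 - 56 = -48)
Z(P) = 4*P**(5/2) (Z(P) = ((2*P)*(2*P))*sqrt(P) = (4*P**2)*sqrt(P) = 4*P**(5/2))
U = -36864*I*sqrt(3)/283 (U = (4*(-48)**(5/2))/(-283) = (4*(9216*I*sqrt(3)))*(-1/283) = (36864*I*sqrt(3))*(-1/283) = -36864*I*sqrt(3)/283 ≈ -225.62*I)
U**2 = (-36864*I*sqrt(3)/283)**2 = -4076863488/80089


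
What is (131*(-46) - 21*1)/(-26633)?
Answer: 6047/26633 ≈ 0.22705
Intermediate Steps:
(131*(-46) - 21*1)/(-26633) = (-6026 - 21)*(-1/26633) = -6047*(-1/26633) = 6047/26633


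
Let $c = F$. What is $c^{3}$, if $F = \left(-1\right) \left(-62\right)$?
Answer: $238328$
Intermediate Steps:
$F = 62$
$c = 62$
$c^{3} = 62^{3} = 238328$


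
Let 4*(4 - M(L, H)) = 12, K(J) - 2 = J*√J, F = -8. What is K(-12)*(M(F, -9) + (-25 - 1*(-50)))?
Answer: 52 - 624*I*√3 ≈ 52.0 - 1080.8*I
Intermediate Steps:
K(J) = 2 + J^(3/2) (K(J) = 2 + J*√J = 2 + J^(3/2))
M(L, H) = 1 (M(L, H) = 4 - ¼*12 = 4 - 3 = 1)
K(-12)*(M(F, -9) + (-25 - 1*(-50))) = (2 + (-12)^(3/2))*(1 + (-25 - 1*(-50))) = (2 - 24*I*√3)*(1 + (-25 + 50)) = (2 - 24*I*√3)*(1 + 25) = (2 - 24*I*√3)*26 = 52 - 624*I*√3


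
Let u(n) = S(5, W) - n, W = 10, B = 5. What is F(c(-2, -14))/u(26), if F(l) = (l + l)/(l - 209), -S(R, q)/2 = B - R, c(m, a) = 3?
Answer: 3/2678 ≈ 0.0011202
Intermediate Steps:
S(R, q) = -10 + 2*R (S(R, q) = -2*(5 - R) = -10 + 2*R)
F(l) = 2*l/(-209 + l) (F(l) = (2*l)/(-209 + l) = 2*l/(-209 + l))
u(n) = -n (u(n) = (-10 + 2*5) - n = (-10 + 10) - n = 0 - n = -n)
F(c(-2, -14))/u(26) = (2*3/(-209 + 3))/((-1*26)) = (2*3/(-206))/(-26) = (2*3*(-1/206))*(-1/26) = -3/103*(-1/26) = 3/2678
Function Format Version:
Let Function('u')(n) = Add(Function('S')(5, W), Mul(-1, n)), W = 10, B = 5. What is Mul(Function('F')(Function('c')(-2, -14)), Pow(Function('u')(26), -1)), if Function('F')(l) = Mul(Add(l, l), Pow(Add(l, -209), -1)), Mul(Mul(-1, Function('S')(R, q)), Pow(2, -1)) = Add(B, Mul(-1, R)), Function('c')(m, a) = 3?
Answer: Rational(3, 2678) ≈ 0.0011202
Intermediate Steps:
Function('S')(R, q) = Add(-10, Mul(2, R)) (Function('S')(R, q) = Mul(-2, Add(5, Mul(-1, R))) = Add(-10, Mul(2, R)))
Function('F')(l) = Mul(2, l, Pow(Add(-209, l), -1)) (Function('F')(l) = Mul(Mul(2, l), Pow(Add(-209, l), -1)) = Mul(2, l, Pow(Add(-209, l), -1)))
Function('u')(n) = Mul(-1, n) (Function('u')(n) = Add(Add(-10, Mul(2, 5)), Mul(-1, n)) = Add(Add(-10, 10), Mul(-1, n)) = Add(0, Mul(-1, n)) = Mul(-1, n))
Mul(Function('F')(Function('c')(-2, -14)), Pow(Function('u')(26), -1)) = Mul(Mul(2, 3, Pow(Add(-209, 3), -1)), Pow(Mul(-1, 26), -1)) = Mul(Mul(2, 3, Pow(-206, -1)), Pow(-26, -1)) = Mul(Mul(2, 3, Rational(-1, 206)), Rational(-1, 26)) = Mul(Rational(-3, 103), Rational(-1, 26)) = Rational(3, 2678)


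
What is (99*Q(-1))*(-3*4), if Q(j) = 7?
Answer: -8316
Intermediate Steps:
(99*Q(-1))*(-3*4) = (99*7)*(-3*4) = 693*(-12) = -8316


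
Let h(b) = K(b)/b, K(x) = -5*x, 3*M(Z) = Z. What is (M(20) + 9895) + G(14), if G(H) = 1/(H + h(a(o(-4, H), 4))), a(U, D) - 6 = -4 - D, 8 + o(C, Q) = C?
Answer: 89116/9 ≈ 9901.8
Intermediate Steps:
M(Z) = Z/3
o(C, Q) = -8 + C
a(U, D) = 2 - D (a(U, D) = 6 + (-4 - D) = 2 - D)
h(b) = -5 (h(b) = (-5*b)/b = -5)
G(H) = 1/(-5 + H) (G(H) = 1/(H - 5) = 1/(-5 + H))
(M(20) + 9895) + G(14) = ((1/3)*20 + 9895) + 1/(-5 + 14) = (20/3 + 9895) + 1/9 = 29705/3 + 1/9 = 89116/9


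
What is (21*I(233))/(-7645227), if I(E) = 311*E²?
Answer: -118187153/2548409 ≈ -46.377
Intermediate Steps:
(21*I(233))/(-7645227) = (21*(311*233²))/(-7645227) = (21*(311*54289))*(-1/7645227) = (21*16883879)*(-1/7645227) = 354561459*(-1/7645227) = -118187153/2548409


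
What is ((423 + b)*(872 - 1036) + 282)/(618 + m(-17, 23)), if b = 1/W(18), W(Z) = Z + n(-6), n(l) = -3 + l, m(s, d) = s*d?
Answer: -621974/2043 ≈ -304.44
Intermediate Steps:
m(s, d) = d*s
W(Z) = -9 + Z (W(Z) = Z + (-3 - 6) = Z - 9 = -9 + Z)
b = 1/9 (b = 1/(-9 + 18) = 1/9 ≈ 0.11111)
((423 + b)*(872 - 1036) + 282)/(618 + m(-17, 23)) = ((423 + 1/9)*(872 - 1036) + 282)/(618 + 23*(-17)) = ((3808/9)*(-164) + 282)/(618 - 391) = (-624512/9 + 282)/227 = -621974/9*1/227 = -621974/2043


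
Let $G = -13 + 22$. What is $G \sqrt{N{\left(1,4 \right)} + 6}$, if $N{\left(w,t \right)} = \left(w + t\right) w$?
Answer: $9 \sqrt{11} \approx 29.85$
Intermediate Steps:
$N{\left(w,t \right)} = w \left(t + w\right)$ ($N{\left(w,t \right)} = \left(t + w\right) w = w \left(t + w\right)$)
$G = 9$
$G \sqrt{N{\left(1,4 \right)} + 6} = 9 \sqrt{1 \left(4 + 1\right) + 6} = 9 \sqrt{1 \cdot 5 + 6} = 9 \sqrt{5 + 6} = 9 \sqrt{11}$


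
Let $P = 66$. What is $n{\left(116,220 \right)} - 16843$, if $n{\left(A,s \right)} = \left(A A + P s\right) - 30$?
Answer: $11103$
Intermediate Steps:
$n{\left(A,s \right)} = -30 + A^{2} + 66 s$ ($n{\left(A,s \right)} = \left(A A + 66 s\right) - 30 = \left(A^{2} + 66 s\right) - 30 = -30 + A^{2} + 66 s$)
$n{\left(116,220 \right)} - 16843 = \left(-30 + 116^{2} + 66 \cdot 220\right) - 16843 = \left(-30 + 13456 + 14520\right) - 16843 = 27946 - 16843 = 11103$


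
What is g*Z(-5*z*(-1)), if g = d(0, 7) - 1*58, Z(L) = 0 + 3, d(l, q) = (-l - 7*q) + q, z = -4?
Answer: -300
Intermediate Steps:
d(l, q) = -l - 6*q
Z(L) = 3
g = -100 (g = (-1*0 - 6*7) - 1*58 = (0 - 42) - 58 = -42 - 58 = -100)
g*Z(-5*z*(-1)) = -100*3 = -300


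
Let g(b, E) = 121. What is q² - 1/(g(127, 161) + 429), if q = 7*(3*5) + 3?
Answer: 6415199/550 ≈ 11664.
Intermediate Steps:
q = 108 (q = 7*15 + 3 = 105 + 3 = 108)
q² - 1/(g(127, 161) + 429) = 108² - 1/(121 + 429) = 11664 - 1/550 = 6415199/550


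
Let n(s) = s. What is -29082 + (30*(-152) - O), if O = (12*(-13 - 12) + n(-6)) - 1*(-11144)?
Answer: -44480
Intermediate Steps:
O = 10838 (O = (12*(-13 - 12) - 6) - 1*(-11144) = (12*(-25) - 6) + 11144 = (-300 - 6) + 11144 = -306 + 11144 = 10838)
-29082 + (30*(-152) - O) = -29082 + (30*(-152) - 1*10838) = -29082 + (-4560 - 10838) = -29082 - 15398 = -44480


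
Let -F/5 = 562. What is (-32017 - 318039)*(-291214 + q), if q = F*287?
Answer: 384250870304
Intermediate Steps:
F = -2810 (F = -5*562 = -2810)
q = -806470 (q = -2810*287 = -806470)
(-32017 - 318039)*(-291214 + q) = (-32017 - 318039)*(-291214 - 806470) = -350056*(-1097684) = 384250870304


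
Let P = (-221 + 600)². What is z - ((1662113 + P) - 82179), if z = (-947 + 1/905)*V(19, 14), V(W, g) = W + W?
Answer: -1592402667/905 ≈ -1.7596e+6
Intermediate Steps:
V(W, g) = 2*W
P = 143641 (P = 379² = 143641)
z = -32567292/905 (z = (-947 + 1/905)*(2*19) = (-947 + 1/905)*38 = -857034/905*38 = -32567292/905 ≈ -35986.)
z - ((1662113 + P) - 82179) = -32567292/905 - ((1662113 + 143641) - 82179) = -32567292/905 - (1805754 - 82179) = -32567292/905 - 1*1723575 = -32567292/905 - 1723575 = -1592402667/905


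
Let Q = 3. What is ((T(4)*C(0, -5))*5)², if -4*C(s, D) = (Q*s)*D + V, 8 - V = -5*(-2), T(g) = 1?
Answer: 25/4 ≈ 6.2500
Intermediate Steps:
V = -2 (V = 8 - (-5)*(-2) = 8 - 1*10 = 8 - 10 = -2)
C(s, D) = ½ - 3*D*s/4 (C(s, D) = -((3*s)*D - 2)/4 = -(3*D*s - 2)/4 = -(-2 + 3*D*s)/4 = ½ - 3*D*s/4)
((T(4)*C(0, -5))*5)² = ((1*(½ - ¾*(-5)*0))*5)² = ((1*(½ + 0))*5)² = ((1*(½))*5)² = ((½)*5)² = (5/2)² = 25/4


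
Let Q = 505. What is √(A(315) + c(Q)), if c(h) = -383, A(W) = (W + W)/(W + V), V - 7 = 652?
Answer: I*√90682322/487 ≈ 19.554*I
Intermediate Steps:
V = 659 (V = 7 + 652 = 659)
A(W) = 2*W/(659 + W) (A(W) = (W + W)/(W + 659) = (2*W)/(659 + W) = 2*W/(659 + W))
√(A(315) + c(Q)) = √(2*315/(659 + 315) - 383) = √(2*315/974 - 383) = √(2*315*(1/974) - 383) = √(315/487 - 383) = √(-186206/487) = I*√90682322/487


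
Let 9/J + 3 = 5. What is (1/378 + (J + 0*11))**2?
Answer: 724201/35721 ≈ 20.274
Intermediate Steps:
J = 9/2 (J = 9/(-3 + 5) = 9/2 ≈ 4.5000)
(1/378 + (J + 0*11))**2 = (1/378 + (9/2 + 0*11))**2 = (1/378 + (9/2 + 0))**2 = (1/378 + 9/2)**2 = (851/189)**2 = 724201/35721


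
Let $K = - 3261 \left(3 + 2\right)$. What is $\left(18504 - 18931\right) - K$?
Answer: $15878$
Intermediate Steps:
$K = -16305$ ($K = \left(-3261\right) 5 = -16305$)
$\left(18504 - 18931\right) - K = \left(18504 - 18931\right) - -16305 = \left(18504 - 18931\right) + 16305 = -427 + 16305 = 15878$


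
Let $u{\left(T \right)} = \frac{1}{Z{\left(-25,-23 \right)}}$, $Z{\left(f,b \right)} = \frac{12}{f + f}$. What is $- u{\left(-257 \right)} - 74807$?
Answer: $- \frac{448817}{6} \approx -74803.0$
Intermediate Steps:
$Z{\left(f,b \right)} = \frac{6}{f}$ ($Z{\left(f,b \right)} = \frac{12}{2 f} = 12 \frac{1}{2 f} = \frac{6}{f}$)
$u{\left(T \right)} = - \frac{25}{6}$ ($u{\left(T \right)} = \frac{1}{6 \frac{1}{-25}} = \frac{1}{6 \left(- \frac{1}{25}\right)} = \frac{1}{- \frac{6}{25}} = - \frac{25}{6}$)
$- u{\left(-257 \right)} - 74807 = \left(-1\right) \left(- \frac{25}{6}\right) - 74807 = \frac{25}{6} - 74807 = - \frac{448817}{6}$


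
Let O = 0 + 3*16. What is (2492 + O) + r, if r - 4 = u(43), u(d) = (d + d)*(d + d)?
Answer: 9940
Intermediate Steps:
u(d) = 4*d**2 (u(d) = (2*d)*(2*d) = 4*d**2)
O = 48 (O = 0 + 48 = 48)
r = 7400 (r = 4 + 4*43**2 = 4 + 4*1849 = 4 + 7396 = 7400)
(2492 + O) + r = (2492 + 48) + 7400 = 2540 + 7400 = 9940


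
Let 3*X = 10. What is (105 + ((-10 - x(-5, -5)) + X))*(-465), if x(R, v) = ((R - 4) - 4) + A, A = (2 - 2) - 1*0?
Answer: -51770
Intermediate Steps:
X = 10/3 (X = (⅓)*10 = 10/3 ≈ 3.3333)
A = 0 (A = 0 + 0 = 0)
x(R, v) = -8 + R (x(R, v) = ((R - 4) - 4) + 0 = ((-4 + R) - 4) + 0 = (-8 + R) + 0 = -8 + R)
(105 + ((-10 - x(-5, -5)) + X))*(-465) = (105 + ((-10 - (-8 - 5)) + 10/3))*(-465) = (105 + ((-10 - 1*(-13)) + 10/3))*(-465) = (105 + ((-10 + 13) + 10/3))*(-465) = (105 + (3 + 10/3))*(-465) = (105 + 19/3)*(-465) = (334/3)*(-465) = -51770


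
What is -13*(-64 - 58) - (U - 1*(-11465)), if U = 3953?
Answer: -13832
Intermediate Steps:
-13*(-64 - 58) - (U - 1*(-11465)) = -13*(-64 - 58) - (3953 - 1*(-11465)) = -13*(-122) - (3953 + 11465) = 1586 - 1*15418 = 1586 - 15418 = -13832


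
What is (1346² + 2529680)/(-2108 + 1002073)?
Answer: 4341396/999965 ≈ 4.3415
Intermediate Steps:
(1346² + 2529680)/(-2108 + 1002073) = (1811716 + 2529680)/999965 = 4341396*(1/999965) = 4341396/999965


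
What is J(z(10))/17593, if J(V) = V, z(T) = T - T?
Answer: 0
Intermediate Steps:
z(T) = 0
J(z(10))/17593 = 0/17593 = 0*(1/17593) = 0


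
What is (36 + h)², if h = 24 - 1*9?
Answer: 2601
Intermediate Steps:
h = 15 (h = 24 - 9 = 15)
(36 + h)² = (36 + 15)² = 51² = 2601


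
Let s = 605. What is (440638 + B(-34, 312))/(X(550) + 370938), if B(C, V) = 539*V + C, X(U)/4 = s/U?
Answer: 760965/463678 ≈ 1.6411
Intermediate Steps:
X(U) = 2420/U (X(U) = 4*(605/U) = 2420/U)
B(C, V) = C + 539*V
(440638 + B(-34, 312))/(X(550) + 370938) = (440638 + (-34 + 539*312))/(2420/550 + 370938) = (440638 + (-34 + 168168))/(2420*(1/550) + 370938) = (440638 + 168134)/(22/5 + 370938) = 608772/(1854712/5) = 608772*(5/1854712) = 760965/463678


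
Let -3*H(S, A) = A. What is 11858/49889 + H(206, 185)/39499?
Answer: 199415423/844528119 ≈ 0.23613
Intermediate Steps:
H(S, A) = -A/3
11858/49889 + H(206, 185)/39499 = 11858/49889 - ⅓*185/39499 = 11858*(1/49889) - 185/3*1/39499 = 1694/7127 - 185/118497 = 199415423/844528119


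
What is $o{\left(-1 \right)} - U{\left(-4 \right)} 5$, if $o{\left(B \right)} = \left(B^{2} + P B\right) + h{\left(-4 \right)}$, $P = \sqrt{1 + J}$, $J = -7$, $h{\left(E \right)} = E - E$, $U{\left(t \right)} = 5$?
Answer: $-24 - i \sqrt{6} \approx -24.0 - 2.4495 i$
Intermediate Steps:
$h{\left(E \right)} = 0$
$P = i \sqrt{6}$ ($P = \sqrt{1 - 7} = \sqrt{-6} = i \sqrt{6} \approx 2.4495 i$)
$o{\left(B \right)} = B^{2} + i B \sqrt{6}$ ($o{\left(B \right)} = \left(B^{2} + i \sqrt{6} B\right) + 0 = \left(B^{2} + i B \sqrt{6}\right) + 0 = B^{2} + i B \sqrt{6}$)
$o{\left(-1 \right)} - U{\left(-4 \right)} 5 = - (-1 + i \sqrt{6}) - 5 \cdot 5 = \left(1 - i \sqrt{6}\right) - 25 = -24 - i \sqrt{6}$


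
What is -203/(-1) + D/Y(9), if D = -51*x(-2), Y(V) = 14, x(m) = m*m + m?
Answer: 1370/7 ≈ 195.71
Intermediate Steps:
x(m) = m + m**2 (x(m) = m**2 + m = m + m**2)
D = -102 (D = -(-102)*(1 - 2) = -(-102)*(-1) = -51*2 = -102)
-203/(-1) + D/Y(9) = -203/(-1) - 102/14 = -203*(-1) - 102*1/14 = 203 - 51/7 = 1370/7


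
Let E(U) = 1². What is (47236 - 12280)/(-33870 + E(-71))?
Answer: -34956/33869 ≈ -1.0321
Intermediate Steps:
E(U) = 1
(47236 - 12280)/(-33870 + E(-71)) = (47236 - 12280)/(-33870 + 1) = 34956/(-33869) = 34956*(-1/33869) = -34956/33869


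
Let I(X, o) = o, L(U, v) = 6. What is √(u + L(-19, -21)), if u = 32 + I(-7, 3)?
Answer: √41 ≈ 6.4031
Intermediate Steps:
u = 35 (u = 32 + 3 = 35)
√(u + L(-19, -21)) = √(35 + 6) = √41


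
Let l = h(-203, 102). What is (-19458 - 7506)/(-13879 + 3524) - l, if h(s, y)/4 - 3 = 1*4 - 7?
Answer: 26964/10355 ≈ 2.6040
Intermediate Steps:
h(s, y) = 0 (h(s, y) = 12 + 4*(1*4 - 7) = 12 + 4*(4 - 7) = 12 + 4*(-3) = 12 - 12 = 0)
l = 0
(-19458 - 7506)/(-13879 + 3524) - l = (-19458 - 7506)/(-13879 + 3524) - 1*0 = -26964/(-10355) + 0 = -26964*(-1/10355) + 0 = 26964/10355 + 0 = 26964/10355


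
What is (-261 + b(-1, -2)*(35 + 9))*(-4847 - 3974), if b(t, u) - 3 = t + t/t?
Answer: 1137909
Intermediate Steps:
b(t, u) = 4 + t (b(t, u) = 3 + (t + t/t) = 3 + (t + 1) = 3 + (1 + t) = 4 + t)
(-261 + b(-1, -2)*(35 + 9))*(-4847 - 3974) = (-261 + (4 - 1)*(35 + 9))*(-4847 - 3974) = (-261 + 3*44)*(-8821) = (-261 + 132)*(-8821) = -129*(-8821) = 1137909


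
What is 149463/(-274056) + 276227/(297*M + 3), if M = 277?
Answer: 2641876949/939463968 ≈ 2.8121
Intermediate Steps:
149463/(-274056) + 276227/(297*M + 3) = 149463/(-274056) + 276227/(297*277 + 3) = 149463*(-1/274056) + 276227/(82269 + 3) = -49821/91352 + 276227/82272 = 2641876949/939463968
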